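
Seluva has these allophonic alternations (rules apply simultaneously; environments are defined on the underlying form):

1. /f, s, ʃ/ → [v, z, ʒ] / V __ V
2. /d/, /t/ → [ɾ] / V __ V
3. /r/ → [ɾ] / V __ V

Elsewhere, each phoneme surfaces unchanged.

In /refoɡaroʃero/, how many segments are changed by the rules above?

4

Segments that undergo a rule: /f/ → [v] (rule 1); /r/ → [ɾ] (rule 3); /ʃ/ → [ʒ] (rule 1); /r/ → [ɾ] (rule 3).
All other segments surface unchanged.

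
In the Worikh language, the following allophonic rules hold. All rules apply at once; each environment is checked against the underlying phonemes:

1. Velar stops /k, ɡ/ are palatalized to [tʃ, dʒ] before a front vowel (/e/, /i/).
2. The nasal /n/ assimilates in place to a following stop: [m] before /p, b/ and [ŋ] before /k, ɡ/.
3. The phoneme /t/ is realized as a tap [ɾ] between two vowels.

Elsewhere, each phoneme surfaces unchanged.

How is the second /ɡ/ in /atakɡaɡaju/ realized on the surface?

[ɡ]

/ɡ/ — between /a/ and /a/; rule 1 does not apply here → [ɡ].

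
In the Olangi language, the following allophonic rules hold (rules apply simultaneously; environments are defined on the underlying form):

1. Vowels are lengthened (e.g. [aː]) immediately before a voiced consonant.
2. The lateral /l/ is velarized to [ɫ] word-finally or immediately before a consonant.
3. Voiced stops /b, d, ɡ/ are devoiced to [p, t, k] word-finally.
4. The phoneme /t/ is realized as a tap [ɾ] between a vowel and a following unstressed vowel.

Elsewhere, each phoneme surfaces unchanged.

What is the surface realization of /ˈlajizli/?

[ˈlaːjiːzli]

/l/ — word-initial; rule 2 does not apply here → [l].
/a/ meets the environment for rule 1 (before a voiced consonant) → [aː].
Rule 1 applies to /i/ (between /j/ and /z/: before a voiced consonant) → [iː].
/l/ — between /z/ and /i/; rule 2 does not apply here → [l].
/i/ — word-final; rule 1 does not apply here → [i].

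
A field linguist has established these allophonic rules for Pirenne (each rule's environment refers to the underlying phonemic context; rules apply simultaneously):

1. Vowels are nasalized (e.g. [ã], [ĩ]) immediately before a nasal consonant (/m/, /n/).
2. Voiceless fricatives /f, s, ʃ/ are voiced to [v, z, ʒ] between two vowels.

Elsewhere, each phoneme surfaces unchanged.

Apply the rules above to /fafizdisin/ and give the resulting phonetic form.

[favizdizĩn]

/f/ (word-initial) fails the environment for rule 2, so it stays [f].
/a/ (between /f/ and /f/) fails the environment for rule 1, so it stays [a].
Rule 2 applies to /f/ (between /a/ and /i/: between two vowels) → [v].
/i/ (between /f/ and /z/) is in the target of rule 1 but the environment (before a nasal consonant) is not met → [i].
/z/ stays [z].
/d/ (between /z/ and /i/): no rule targets it → [d].
/i/ (between /d/ and /s/) is in the target of rule 1 but the environment (before a nasal consonant) is not met → [i].
/s/ meets the environment for rule 2 (between two vowels) → [z].
/i/ meets the environment for rule 1 (before a nasal consonant) → [ĩ].
/n/ (word-final) is unaffected → [n].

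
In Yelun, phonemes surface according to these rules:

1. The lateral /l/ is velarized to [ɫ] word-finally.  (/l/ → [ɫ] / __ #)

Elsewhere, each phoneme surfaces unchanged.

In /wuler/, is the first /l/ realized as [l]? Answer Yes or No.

/l/ (between /u/ and /e/) is in the target of rule 1 but the environment (word-finally) is not met → [l].
The actual realization is [l], which matches [l].

Yes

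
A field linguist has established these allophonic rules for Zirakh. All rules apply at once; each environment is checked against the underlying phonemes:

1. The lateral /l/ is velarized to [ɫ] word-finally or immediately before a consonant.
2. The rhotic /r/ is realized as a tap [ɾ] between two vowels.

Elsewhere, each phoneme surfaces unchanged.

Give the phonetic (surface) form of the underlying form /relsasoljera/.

[reɫsasoɫjeɾa]

/r/ (word-initial) is in the target of rule 2 but the environment (between two vowels) is not met → [r].
/e/ (between /r/ and /l/) is unaffected → [e].
/l/ (between /e/ and /s/): word-finally or immediately before a consonant, so rule 1 applies → [ɫ].
/s/ stays [s].
/a/ (between /s/ and /s/): no rule targets it → [a].
/s/ (between /a/ and /o/): no rule targets it → [s].
/o/ (between /s/ and /l/) is unaffected → [o].
/l/ (between /o/ and /j/): word-finally or immediately before a consonant, so rule 1 applies → [ɫ].
/j/ — not in any rule's target class → [j].
/e/ (between /j/ and /r/) is unaffected → [e].
/r/ (between /e/ and /a/) occurs between two vowels → [ɾ] by rule 2.
/a/ (word-final) is unaffected → [a].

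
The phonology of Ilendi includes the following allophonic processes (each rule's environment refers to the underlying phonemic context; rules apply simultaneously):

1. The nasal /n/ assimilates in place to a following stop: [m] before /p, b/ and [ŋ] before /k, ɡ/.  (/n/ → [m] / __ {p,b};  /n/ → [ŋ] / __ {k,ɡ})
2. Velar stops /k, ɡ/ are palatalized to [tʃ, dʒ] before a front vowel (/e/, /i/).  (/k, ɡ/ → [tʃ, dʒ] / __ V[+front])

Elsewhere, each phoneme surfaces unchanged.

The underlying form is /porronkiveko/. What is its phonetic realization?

[porroŋtʃiveko]

/n/ — between /o/ and /k/, before a labial or velar stop — surfaces as [ŋ] (rule 1).
Rule 2 applies to /k/ (between /n/ and /i/: before a front vowel) → [tʃ].
/k/ (between /e/ and /o/) is in the target of rule 2 but the environment (before a front vowel) is not met → [k].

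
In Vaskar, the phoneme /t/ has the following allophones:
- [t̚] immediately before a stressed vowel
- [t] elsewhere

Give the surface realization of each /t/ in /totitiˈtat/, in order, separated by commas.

Occurrence 1 (position 1): no conditioning environment matches → elsewhere allophone [t].
Occurrence 2 (position 3): no conditioning environment matches → elsewhere allophone [t].
Occurrence 3 (position 5): no conditioning environment matches → elsewhere allophone [t].
Occurrence 4 (position 7): immediately before a stressed vowel → [t̚].
Occurrence 5 (position 9): no conditioning environment matches → elsewhere allophone [t].

[t], [t], [t], [t̚], [t]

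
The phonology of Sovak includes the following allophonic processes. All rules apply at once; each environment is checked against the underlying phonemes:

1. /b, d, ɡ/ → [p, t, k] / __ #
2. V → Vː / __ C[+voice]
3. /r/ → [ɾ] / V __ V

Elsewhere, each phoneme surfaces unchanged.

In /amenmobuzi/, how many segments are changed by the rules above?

4

Segments that undergo a rule: /a/ → [aː] (rule 2); /e/ → [eː] (rule 2); /o/ → [oː] (rule 2); /u/ → [uː] (rule 2).
All other segments surface unchanged.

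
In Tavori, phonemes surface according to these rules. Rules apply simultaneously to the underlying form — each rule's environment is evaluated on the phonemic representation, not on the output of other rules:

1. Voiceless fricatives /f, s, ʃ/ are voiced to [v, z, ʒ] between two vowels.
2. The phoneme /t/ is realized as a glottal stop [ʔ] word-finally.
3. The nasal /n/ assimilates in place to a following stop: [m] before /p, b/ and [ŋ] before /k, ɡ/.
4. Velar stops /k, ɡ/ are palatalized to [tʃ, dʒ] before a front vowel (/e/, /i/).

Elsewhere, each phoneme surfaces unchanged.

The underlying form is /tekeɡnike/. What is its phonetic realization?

[tetʃeɡnitʃe]

/t/ (word-initial) fails the environment for rule 2, so it stays [t].
/e/ — not in any rule's target class → [e].
Rule 4 applies to /k/ (between /e/ and /e/: before a front vowel) → [tʃ].
/e/ — not in any rule's target class → [e].
/ɡ/ (between /e/ and /n/): rule 4 targets it, but not before a front vowel → unchanged [ɡ].
/n/ — between /ɡ/ and /i/; rule 3 does not apply here → [n].
/i/ stays [i].
/k/ (between /i/ and /e/) occurs before a front vowel → [tʃ] by rule 4.
/e/ stays [e].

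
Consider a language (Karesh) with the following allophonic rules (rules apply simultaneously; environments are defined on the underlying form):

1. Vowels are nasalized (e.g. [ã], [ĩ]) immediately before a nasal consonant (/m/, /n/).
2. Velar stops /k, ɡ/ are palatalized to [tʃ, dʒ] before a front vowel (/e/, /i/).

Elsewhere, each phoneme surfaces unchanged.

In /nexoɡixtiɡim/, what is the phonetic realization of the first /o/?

/o/ — between /x/ and /ɡ/; rule 1 does not apply here → [o].

[o]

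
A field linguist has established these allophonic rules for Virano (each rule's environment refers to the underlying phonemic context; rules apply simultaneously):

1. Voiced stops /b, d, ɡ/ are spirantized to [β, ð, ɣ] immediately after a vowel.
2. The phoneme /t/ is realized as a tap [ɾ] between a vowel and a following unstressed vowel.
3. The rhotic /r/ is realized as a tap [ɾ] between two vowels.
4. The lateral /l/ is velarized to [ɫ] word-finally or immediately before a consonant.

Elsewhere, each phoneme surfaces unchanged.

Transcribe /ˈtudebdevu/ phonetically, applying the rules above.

/t/ — word-initial; rule 2 does not apply here → [t].
/u/ (between /t/ and /d/): no rule targets it → [u].
/d/ meets the environment for rule 1 (immediately after a vowel) → [ð].
/e/ — not in any rule's target class → [e].
/b/ — between /e/ and /d/, immediately after a vowel — surfaces as [β] (rule 1).
/d/ (between /b/ and /e/): rule 1 targets it, but not immediately after a vowel → unchanged [d].
/e/ (between /d/ and /v/) is unaffected → [e].
/v/ (between /e/ and /u/): no rule targets it → [v].
/u/ stays [u].

[ˈtuðeβdevu]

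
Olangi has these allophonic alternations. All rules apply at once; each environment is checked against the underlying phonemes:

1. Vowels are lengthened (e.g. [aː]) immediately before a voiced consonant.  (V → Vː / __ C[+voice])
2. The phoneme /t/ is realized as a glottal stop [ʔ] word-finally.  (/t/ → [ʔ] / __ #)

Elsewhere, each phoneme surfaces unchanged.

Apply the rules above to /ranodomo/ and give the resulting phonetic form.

[raːnoːdoːmo]

Rule 1 applies to /a/ (between /r/ and /n/: before a voiced consonant) → [aː].
Rule 1 applies to /o/ (between /n/ and /d/: before a voiced consonant) → [oː].
/o/ (between /d/ and /m/) occurs before a voiced consonant → [oː] by rule 1.
/o/ (word-final): rule 1 targets it, but not before a voiced consonant → unchanged [o].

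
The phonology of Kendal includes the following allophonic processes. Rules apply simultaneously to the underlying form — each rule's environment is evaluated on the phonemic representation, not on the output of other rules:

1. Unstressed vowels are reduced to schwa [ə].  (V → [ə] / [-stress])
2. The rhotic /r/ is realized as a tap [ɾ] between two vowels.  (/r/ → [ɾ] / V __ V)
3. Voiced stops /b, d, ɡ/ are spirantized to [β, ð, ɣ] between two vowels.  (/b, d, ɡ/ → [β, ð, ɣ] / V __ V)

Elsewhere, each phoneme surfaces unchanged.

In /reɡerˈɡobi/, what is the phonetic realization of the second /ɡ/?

[ɡ]

/ɡ/ — between /r/ and /o/; rule 3 does not apply here → [ɡ].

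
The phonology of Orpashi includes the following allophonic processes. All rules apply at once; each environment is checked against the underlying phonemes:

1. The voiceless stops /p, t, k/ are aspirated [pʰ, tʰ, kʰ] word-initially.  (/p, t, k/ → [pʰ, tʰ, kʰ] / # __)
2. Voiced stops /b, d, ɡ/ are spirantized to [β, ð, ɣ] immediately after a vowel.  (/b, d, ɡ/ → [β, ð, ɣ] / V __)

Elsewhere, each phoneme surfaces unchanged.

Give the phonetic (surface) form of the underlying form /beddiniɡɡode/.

/b/ (word-initial) is in the target of rule 2 but the environment (immediately after a vowel) is not met → [b].
/e/ — not in any rule's target class → [e].
/d/ (between /e/ and /d/) occurs immediately after a vowel → [ð] by rule 2.
/d/ (between /d/ and /i/) fails the environment for rule 2, so it stays [d].
/i/ stays [i].
/n/ (between /i/ and /i/): no rule targets it → [n].
/i/ (between /n/ and /ɡ/) is unaffected → [i].
/ɡ/ (between /i/ and /ɡ/): immediately after a vowel, so rule 2 applies → [ɣ].
/ɡ/ — between /ɡ/ and /o/; rule 2 does not apply here → [ɡ].
/o/ — not in any rule's target class → [o].
/d/ (between /o/ and /e/): immediately after a vowel, so rule 2 applies → [ð].
/e/ (word-final): no rule targets it → [e].

[beðdiniɣɡoðe]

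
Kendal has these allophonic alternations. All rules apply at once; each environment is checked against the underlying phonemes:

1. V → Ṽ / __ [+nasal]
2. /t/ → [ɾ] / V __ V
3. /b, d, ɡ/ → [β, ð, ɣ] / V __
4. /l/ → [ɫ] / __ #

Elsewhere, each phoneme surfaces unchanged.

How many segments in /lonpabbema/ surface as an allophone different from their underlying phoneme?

Segments that undergo a rule: /o/ → [õ] (rule 1); /b/ → [β] (rule 3); /e/ → [ẽ] (rule 1).
All other segments surface unchanged.

3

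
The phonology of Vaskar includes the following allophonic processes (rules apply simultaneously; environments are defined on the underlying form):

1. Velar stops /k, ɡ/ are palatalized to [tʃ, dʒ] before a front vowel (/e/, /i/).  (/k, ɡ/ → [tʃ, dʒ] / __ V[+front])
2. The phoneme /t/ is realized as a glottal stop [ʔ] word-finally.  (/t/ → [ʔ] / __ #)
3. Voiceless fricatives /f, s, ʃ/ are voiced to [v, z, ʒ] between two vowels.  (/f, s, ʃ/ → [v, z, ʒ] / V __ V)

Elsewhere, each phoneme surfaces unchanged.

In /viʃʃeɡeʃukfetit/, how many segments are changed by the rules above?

3

Segments that undergo a rule: /ɡ/ → [dʒ] (rule 1); /ʃ/ → [ʒ] (rule 3); /t/ → [ʔ] (rule 2).
All other segments surface unchanged.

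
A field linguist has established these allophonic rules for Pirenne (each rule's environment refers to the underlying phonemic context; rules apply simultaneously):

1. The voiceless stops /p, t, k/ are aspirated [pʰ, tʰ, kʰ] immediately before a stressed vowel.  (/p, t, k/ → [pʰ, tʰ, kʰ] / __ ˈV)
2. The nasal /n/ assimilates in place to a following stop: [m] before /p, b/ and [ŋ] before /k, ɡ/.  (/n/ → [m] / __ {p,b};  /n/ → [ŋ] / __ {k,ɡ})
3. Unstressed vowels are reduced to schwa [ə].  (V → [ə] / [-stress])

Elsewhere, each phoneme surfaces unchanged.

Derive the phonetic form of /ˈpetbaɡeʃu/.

Rule 1 applies to /p/ (word-initial: immediately before a stressed vowel) → [pʰ].
/e/ (between /p/ and /t/): rule 3 targets it, but not in an unstressed syllable → unchanged [e].
/t/ (between /e/ and /b/): rule 1 targets it, but not immediately before a stressed vowel → unchanged [t].
/b/ — not in any rule's target class → [b].
Rule 3 applies to /a/ (between /b/ and /ɡ/: in an unstressed syllable) → [ə].
/ɡ/ (between /a/ and /e/): no rule targets it → [ɡ].
/e/ — between /ɡ/ and /ʃ/, in an unstressed syllable — surfaces as [ə] (rule 3).
/ʃ/ — not in any rule's target class → [ʃ].
/u/ — word-final, in an unstressed syllable — surfaces as [ə] (rule 3).

[ˈpʰetbəɡəʃə]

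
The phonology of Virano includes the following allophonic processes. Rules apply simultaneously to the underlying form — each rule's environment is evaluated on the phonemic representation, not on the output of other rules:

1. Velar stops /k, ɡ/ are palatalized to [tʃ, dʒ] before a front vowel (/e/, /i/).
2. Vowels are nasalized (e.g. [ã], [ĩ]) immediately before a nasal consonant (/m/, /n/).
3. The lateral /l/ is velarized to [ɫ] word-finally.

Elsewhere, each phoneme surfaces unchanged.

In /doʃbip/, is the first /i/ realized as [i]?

/i/ (between /b/ and /p/) is in the target of rule 2 but the environment (before a nasal consonant) is not met → [i].
The actual realization is [i], which matches [i].

Yes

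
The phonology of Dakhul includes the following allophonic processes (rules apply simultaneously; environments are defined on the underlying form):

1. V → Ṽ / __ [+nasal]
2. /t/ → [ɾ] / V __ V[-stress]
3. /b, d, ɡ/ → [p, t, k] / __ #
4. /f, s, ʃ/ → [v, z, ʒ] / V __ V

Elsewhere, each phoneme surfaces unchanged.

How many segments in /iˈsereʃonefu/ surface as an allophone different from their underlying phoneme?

Segments that undergo a rule: /s/ → [z] (rule 4); /ʃ/ → [ʒ] (rule 4); /o/ → [õ] (rule 1); /f/ → [v] (rule 4).
All other segments surface unchanged.

4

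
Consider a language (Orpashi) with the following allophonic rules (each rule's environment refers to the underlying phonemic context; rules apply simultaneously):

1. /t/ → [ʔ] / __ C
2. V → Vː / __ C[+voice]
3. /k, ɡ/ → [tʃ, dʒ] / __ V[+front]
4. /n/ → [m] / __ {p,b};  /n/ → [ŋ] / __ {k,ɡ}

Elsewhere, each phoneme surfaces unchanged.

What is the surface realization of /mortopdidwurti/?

/m/ (word-initial): no rule targets it → [m].
/o/ (between /m/ and /r/) occurs before a voiced consonant → [oː] by rule 2.
/r/ stays [r].
/t/ (between /r/ and /o/): rule 1 targets it, but not immediately before a consonant → unchanged [t].
/o/ (between /t/ and /p/): rule 2 targets it, but not before a voiced consonant → unchanged [o].
/p/ stays [p].
/d/ stays [d].
/i/ (between /d/ and /d/): before a voiced consonant, so rule 2 applies → [iː].
/d/ — not in any rule's target class → [d].
/w/ (between /d/ and /u/): no rule targets it → [w].
/u/ (between /w/ and /r/): before a voiced consonant, so rule 2 applies → [uː].
/r/ — not in any rule's target class → [r].
/t/ (between /r/ and /i/): rule 1 targets it, but not immediately before a consonant → unchanged [t].
/i/ (word-final): rule 2 targets it, but not before a voiced consonant → unchanged [i].

[moːrtopdiːdwuːrti]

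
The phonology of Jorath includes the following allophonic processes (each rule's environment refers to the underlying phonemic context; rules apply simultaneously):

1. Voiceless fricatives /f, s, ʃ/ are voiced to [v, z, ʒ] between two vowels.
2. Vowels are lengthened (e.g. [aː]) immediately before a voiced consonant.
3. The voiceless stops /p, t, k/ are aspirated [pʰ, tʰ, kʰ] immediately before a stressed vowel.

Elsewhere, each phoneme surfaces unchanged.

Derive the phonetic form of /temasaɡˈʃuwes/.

/t/ (word-initial) fails the environment for rule 3, so it stays [t].
/e/ — between /t/ and /m/, before a voiced consonant — surfaces as [eː] (rule 2).
/m/ (between /e/ and /a/): no rule targets it → [m].
/a/ (between /m/ and /s/) fails the environment for rule 2, so it stays [a].
/s/ meets the environment for rule 1 (between two vowels) → [z].
/a/ — between /s/ and /ɡ/, before a voiced consonant — surfaces as [aː] (rule 2).
/ɡ/ — not in any rule's target class → [ɡ].
/ʃ/ (between /ɡ/ and /u/) is in the target of rule 1 but the environment (between two vowels) is not met → [ʃ].
/u/ (between /ʃ/ and /w/): before a voiced consonant, so rule 2 applies → [uː].
/w/ stays [w].
/e/ — between /w/ and /s/; rule 2 does not apply here → [e].
/s/ (word-final) is in the target of rule 1 but the environment (between two vowels) is not met → [s].

[teːmazaːɡˈʃuːwes]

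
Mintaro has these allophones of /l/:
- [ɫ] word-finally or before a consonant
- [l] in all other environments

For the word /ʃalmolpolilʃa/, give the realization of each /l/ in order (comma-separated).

[ɫ], [ɫ], [l], [ɫ]

Occurrence 1 (position 3): word-finally or before a consonant → [ɫ].
Occurrence 2 (position 6): word-finally or before a consonant → [ɫ].
Occurrence 3 (position 9): no conditioning environment matches → elsewhere allophone [l].
Occurrence 4 (position 11): word-finally or before a consonant → [ɫ].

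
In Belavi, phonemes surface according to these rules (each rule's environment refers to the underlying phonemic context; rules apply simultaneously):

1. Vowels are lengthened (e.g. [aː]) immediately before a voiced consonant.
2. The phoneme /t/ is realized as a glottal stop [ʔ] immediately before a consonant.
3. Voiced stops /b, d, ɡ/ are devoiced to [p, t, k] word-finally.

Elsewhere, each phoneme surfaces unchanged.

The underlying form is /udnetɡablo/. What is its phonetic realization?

/u/ meets the environment for rule 1 (before a voiced consonant) → [uː].
/d/ (between /u/ and /n/): rule 3 targets it, but not word-finally → unchanged [d].
/n/ (between /d/ and /e/) is unaffected → [n].
/e/ (between /n/ and /t/) is in the target of rule 1 but the environment (before a voiced consonant) is not met → [e].
Rule 2 applies to /t/ (between /e/ and /ɡ/: immediately before a consonant) → [ʔ].
/ɡ/ — between /t/ and /a/; rule 3 does not apply here → [ɡ].
/a/ (between /ɡ/ and /b/): before a voiced consonant, so rule 1 applies → [aː].
/b/ (between /a/ and /l/): rule 3 targets it, but not word-finally → unchanged [b].
/l/ — not in any rule's target class → [l].
/o/ (word-final) fails the environment for rule 1, so it stays [o].

[uːdneʔɡaːblo]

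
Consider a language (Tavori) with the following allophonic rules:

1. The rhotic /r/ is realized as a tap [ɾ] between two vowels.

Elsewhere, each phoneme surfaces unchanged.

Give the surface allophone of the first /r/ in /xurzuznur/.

[r]

/r/ (between /u/ and /z/): rule 1 targets it, but not between two vowels → unchanged [r].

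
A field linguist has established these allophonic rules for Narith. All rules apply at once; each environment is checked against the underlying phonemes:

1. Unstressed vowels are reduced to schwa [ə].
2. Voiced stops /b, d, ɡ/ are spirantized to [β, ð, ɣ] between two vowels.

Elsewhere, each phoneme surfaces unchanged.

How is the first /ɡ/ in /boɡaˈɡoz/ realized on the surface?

/ɡ/ — between /o/ and /a/, between two vowels — surfaces as [ɣ] (rule 2).

[ɣ]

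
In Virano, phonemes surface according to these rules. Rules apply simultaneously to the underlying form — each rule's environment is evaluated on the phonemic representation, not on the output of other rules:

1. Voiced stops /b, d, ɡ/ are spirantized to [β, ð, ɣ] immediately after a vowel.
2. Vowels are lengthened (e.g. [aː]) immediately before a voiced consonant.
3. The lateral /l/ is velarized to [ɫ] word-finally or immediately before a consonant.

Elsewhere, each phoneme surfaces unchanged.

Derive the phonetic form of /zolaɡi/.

[zoːlaːɣi]

/z/ — not in any rule's target class → [z].
Rule 2 applies to /o/ (between /z/ and /l/: before a voiced consonant) → [oː].
/l/ (between /o/ and /a/): rule 3 targets it, but not word-finally or immediately before a consonant → unchanged [l].
/a/ meets the environment for rule 2 (before a voiced consonant) → [aː].
Rule 1 applies to /ɡ/ (between /a/ and /i/: immediately after a vowel) → [ɣ].
/i/ — word-final; rule 2 does not apply here → [i].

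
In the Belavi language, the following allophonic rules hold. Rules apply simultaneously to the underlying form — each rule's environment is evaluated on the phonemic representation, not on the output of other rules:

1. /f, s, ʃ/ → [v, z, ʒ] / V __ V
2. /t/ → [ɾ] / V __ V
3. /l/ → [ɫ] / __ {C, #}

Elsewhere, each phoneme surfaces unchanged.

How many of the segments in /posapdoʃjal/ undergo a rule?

2

Segments that undergo a rule: /s/ → [z] (rule 1); /l/ → [ɫ] (rule 3).
All other segments surface unchanged.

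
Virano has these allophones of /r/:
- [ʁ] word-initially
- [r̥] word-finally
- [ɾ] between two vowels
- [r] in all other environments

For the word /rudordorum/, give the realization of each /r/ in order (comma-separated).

Occurrence 1 (position 1): word-initially → [ʁ].
Occurrence 2 (position 5): no conditioning environment matches → elsewhere allophone [r].
Occurrence 3 (position 8): between two vowels → [ɾ].

[ʁ], [r], [ɾ]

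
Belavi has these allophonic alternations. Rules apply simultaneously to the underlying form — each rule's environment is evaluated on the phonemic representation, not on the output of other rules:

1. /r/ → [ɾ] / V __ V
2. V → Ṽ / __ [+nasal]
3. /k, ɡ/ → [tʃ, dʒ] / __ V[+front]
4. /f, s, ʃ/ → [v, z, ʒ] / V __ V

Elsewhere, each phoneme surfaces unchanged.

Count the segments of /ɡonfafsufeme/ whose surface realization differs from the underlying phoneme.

3

Segments that undergo a rule: /o/ → [õ] (rule 2); /f/ → [v] (rule 4); /e/ → [ẽ] (rule 2).
All other segments surface unchanged.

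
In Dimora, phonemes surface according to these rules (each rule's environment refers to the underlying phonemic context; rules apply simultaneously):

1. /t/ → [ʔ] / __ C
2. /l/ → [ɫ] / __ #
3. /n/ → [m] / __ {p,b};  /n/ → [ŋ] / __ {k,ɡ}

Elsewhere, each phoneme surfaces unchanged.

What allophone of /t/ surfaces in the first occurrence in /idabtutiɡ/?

/t/ (between /b/ and /u/) is in the target of rule 1 but the environment (immediately before a consonant) is not met → [t].

[t]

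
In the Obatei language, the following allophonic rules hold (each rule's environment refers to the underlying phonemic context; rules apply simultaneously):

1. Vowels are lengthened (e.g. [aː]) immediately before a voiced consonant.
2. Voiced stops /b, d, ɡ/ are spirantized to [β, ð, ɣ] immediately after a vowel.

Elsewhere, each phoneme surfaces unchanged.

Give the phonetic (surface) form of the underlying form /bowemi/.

/b/ (word-initial): rule 2 targets it, but not immediately after a vowel → unchanged [b].
/o/ — between /b/ and /w/, before a voiced consonant — surfaces as [oː] (rule 1).
/w/ (between /o/ and /e/): no rule targets it → [w].
/e/ (between /w/ and /m/): before a voiced consonant, so rule 1 applies → [eː].
/m/ (between /e/ and /i/): no rule targets it → [m].
/i/ (word-final) fails the environment for rule 1, so it stays [i].

[boːweːmi]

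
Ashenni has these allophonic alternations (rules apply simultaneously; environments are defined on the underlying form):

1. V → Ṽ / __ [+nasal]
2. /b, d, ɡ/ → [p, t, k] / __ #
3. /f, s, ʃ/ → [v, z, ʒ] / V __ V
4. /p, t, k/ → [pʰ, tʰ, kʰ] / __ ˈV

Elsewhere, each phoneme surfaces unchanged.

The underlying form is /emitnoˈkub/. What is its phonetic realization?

[ẽmitnoˈkʰup]

/e/ (word-initial) occurs before a nasal consonant → [ẽ] by rule 1.
/m/ stays [m].
/i/ (between /m/ and /t/): rule 1 targets it, but not before a nasal consonant → unchanged [i].
/t/ (between /i/ and /n/) fails the environment for rule 4, so it stays [t].
/n/ — not in any rule's target class → [n].
/o/ (between /n/ and /k/) fails the environment for rule 1, so it stays [o].
/k/ (between /o/ and /u/): immediately before a stressed vowel, so rule 4 applies → [kʰ].
/u/ (between /k/ and /b/) fails the environment for rule 1, so it stays [u].
Rule 2 applies to /b/ (word-final: word-finally) → [p].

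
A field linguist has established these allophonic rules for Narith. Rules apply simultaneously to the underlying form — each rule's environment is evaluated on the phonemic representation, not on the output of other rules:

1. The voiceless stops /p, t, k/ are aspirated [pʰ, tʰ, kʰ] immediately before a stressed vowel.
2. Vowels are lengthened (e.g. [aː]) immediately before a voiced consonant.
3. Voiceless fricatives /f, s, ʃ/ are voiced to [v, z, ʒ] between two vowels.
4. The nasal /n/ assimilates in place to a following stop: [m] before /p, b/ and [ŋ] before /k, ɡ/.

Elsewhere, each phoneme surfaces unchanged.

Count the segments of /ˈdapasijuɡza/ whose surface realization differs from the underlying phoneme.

Segments that undergo a rule: /s/ → [z] (rule 3); /i/ → [iː] (rule 2); /u/ → [uː] (rule 2).
All other segments surface unchanged.

3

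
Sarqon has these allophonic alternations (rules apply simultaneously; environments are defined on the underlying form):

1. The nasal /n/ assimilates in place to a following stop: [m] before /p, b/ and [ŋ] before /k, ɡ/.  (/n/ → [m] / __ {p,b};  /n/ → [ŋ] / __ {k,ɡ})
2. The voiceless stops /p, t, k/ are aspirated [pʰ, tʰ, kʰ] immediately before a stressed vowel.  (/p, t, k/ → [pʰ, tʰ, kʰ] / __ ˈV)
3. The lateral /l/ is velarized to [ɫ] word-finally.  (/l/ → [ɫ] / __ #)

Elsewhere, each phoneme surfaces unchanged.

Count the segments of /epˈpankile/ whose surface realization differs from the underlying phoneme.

Segments that undergo a rule: /p/ → [pʰ] (rule 2); /n/ → [ŋ] (rule 1).
All other segments surface unchanged.

2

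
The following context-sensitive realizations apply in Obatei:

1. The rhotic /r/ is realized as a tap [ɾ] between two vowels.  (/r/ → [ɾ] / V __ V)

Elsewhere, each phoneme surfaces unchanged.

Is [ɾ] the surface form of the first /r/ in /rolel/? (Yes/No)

/r/ — word-initial; rule 1 does not apply here → [r].
The actual realization is [r], not [ɾ].

No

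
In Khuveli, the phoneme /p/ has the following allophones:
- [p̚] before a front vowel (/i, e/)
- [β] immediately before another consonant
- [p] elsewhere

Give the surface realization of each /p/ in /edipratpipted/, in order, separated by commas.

[β], [p̚], [β]

Occurrence 1 (position 4): immediately before another consonant → [β].
Occurrence 2 (position 8): before a front vowel (/i, e/) → [p̚].
Occurrence 3 (position 10): immediately before another consonant → [β].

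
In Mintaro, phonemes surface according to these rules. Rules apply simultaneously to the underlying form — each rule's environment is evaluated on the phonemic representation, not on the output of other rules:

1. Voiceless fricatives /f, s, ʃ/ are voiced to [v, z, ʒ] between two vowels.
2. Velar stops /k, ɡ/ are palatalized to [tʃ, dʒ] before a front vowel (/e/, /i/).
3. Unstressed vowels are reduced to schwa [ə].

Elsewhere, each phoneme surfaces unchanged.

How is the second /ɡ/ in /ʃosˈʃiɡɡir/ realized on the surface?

Rule 2 applies to /ɡ/ (between /ɡ/ and /i/: before a front vowel) → [dʒ].

[dʒ]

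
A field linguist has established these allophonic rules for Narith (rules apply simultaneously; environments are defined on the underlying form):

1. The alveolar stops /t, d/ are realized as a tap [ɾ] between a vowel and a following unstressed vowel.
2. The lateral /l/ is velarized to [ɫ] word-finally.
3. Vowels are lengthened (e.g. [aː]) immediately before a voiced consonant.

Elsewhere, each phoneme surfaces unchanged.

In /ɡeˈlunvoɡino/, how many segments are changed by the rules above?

Segments that undergo a rule: /e/ → [eː] (rule 3); /u/ → [uː] (rule 3); /o/ → [oː] (rule 3); /i/ → [iː] (rule 3).
All other segments surface unchanged.

4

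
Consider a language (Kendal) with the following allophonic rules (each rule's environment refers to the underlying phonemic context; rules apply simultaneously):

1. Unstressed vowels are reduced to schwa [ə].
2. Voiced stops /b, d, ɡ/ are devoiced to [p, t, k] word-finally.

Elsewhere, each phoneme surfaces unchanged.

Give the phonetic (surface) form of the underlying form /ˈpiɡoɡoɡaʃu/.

/p/ stays [p].
/i/ — between /p/ and /ɡ/; rule 1 does not apply here → [i].
/ɡ/ (between /i/ and /o/): rule 2 targets it, but not word-finally → unchanged [ɡ].
/o/ (between /ɡ/ and /ɡ/) occurs in an unstressed syllable → [ə] by rule 1.
/ɡ/ — between /o/ and /o/; rule 2 does not apply here → [ɡ].
/o/ meets the environment for rule 1 (in an unstressed syllable) → [ə].
/ɡ/ — between /o/ and /a/; rule 2 does not apply here → [ɡ].
/a/ meets the environment for rule 1 (in an unstressed syllable) → [ə].
/ʃ/ (between /a/ and /u/): no rule targets it → [ʃ].
Rule 1 applies to /u/ (word-final: in an unstressed syllable) → [ə].

[ˈpiɡəɡəɡəʃə]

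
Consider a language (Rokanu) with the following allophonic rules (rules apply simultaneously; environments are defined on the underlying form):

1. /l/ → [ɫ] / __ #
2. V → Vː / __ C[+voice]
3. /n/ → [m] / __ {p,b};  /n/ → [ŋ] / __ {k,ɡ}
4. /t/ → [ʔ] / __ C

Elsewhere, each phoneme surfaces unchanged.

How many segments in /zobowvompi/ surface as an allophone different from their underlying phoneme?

3

Segments that undergo a rule: /o/ → [oː] (rule 2); /o/ → [oː] (rule 2); /o/ → [oː] (rule 2).
All other segments surface unchanged.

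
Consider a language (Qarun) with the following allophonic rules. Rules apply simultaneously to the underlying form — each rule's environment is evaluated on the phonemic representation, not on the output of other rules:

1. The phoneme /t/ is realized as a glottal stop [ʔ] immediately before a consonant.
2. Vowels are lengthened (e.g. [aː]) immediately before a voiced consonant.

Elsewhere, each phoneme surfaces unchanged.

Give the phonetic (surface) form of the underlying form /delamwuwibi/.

[deːlaːmwuːwiːbi]

/d/ (word-initial): no rule targets it → [d].
/e/ meets the environment for rule 2 (before a voiced consonant) → [eː].
/l/ (between /e/ and /a/) is unaffected → [l].
/a/ meets the environment for rule 2 (before a voiced consonant) → [aː].
/m/ stays [m].
/w/ — not in any rule's target class → [w].
/u/ (between /w/ and /w/) occurs before a voiced consonant → [uː] by rule 2.
/w/ (between /u/ and /i/) is unaffected → [w].
Rule 2 applies to /i/ (between /w/ and /b/: before a voiced consonant) → [iː].
/b/ stays [b].
/i/ (word-final) is in the target of rule 2 but the environment (before a voiced consonant) is not met → [i].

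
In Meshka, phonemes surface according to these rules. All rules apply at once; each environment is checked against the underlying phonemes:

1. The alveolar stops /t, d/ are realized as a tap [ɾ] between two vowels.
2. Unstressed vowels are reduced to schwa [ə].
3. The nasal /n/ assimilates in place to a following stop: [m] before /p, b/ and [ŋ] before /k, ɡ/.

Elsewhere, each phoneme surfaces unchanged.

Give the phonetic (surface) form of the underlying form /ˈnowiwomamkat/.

/n/ — word-initial; rule 3 does not apply here → [n].
/o/ — between /n/ and /w/; rule 2 does not apply here → [o].
/w/ — not in any rule's target class → [w].
/i/ — between /w/ and /w/, in an unstressed syllable — surfaces as [ə] (rule 2).
/w/ — not in any rule's target class → [w].
/o/ (between /w/ and /m/) occurs in an unstressed syllable → [ə] by rule 2.
/m/ (between /o/ and /a/): no rule targets it → [m].
/a/ meets the environment for rule 2 (in an unstressed syllable) → [ə].
/m/ (between /a/ and /k/) is unaffected → [m].
/k/ — not in any rule's target class → [k].
/a/ (between /k/ and /t/): in an unstressed syllable, so rule 2 applies → [ə].
/t/ (word-final) is in the target of rule 1 but the environment (between two vowels) is not met → [t].

[ˈnowəwəməmkət]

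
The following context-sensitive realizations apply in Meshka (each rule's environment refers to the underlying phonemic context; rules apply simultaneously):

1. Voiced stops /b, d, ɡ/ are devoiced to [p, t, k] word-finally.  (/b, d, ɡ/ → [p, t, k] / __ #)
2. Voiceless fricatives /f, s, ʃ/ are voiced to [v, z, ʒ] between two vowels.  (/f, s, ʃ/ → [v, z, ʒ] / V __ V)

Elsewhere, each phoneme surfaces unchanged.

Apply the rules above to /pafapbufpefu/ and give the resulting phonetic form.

[pavapbufpevu]

/p/ (word-initial): no rule targets it → [p].
/a/ (between /p/ and /f/) is unaffected → [a].
/f/ (between /a/ and /a/): between two vowels, so rule 2 applies → [v].
/a/ (between /f/ and /p/) is unaffected → [a].
/p/ (between /a/ and /b/): no rule targets it → [p].
/b/ (between /p/ and /u/) is in the target of rule 1 but the environment (word-finally) is not met → [b].
/u/ — not in any rule's target class → [u].
/f/ (between /u/ and /p/) fails the environment for rule 2, so it stays [f].
/p/ (between /f/ and /e/): no rule targets it → [p].
/e/ stays [e].
/f/ (between /e/ and /u/) occurs between two vowels → [v] by rule 2.
/u/ (word-final): no rule targets it → [u].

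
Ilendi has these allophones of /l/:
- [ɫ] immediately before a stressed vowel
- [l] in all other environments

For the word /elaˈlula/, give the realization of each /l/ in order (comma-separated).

Occurrence 1 (position 2): no conditioning environment matches → elsewhere allophone [l].
Occurrence 2 (position 4): immediately before a stressed vowel → [ɫ].
Occurrence 3 (position 6): no conditioning environment matches → elsewhere allophone [l].

[l], [ɫ], [l]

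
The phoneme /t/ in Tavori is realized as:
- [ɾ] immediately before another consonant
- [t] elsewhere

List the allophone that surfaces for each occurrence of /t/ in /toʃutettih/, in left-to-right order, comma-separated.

[t], [t], [ɾ], [t]

Occurrence 1 (position 1): no conditioning environment matches → elsewhere allophone [t].
Occurrence 2 (position 5): no conditioning environment matches → elsewhere allophone [t].
Occurrence 3 (position 7): immediately before another consonant → [ɾ].
Occurrence 4 (position 8): no conditioning environment matches → elsewhere allophone [t].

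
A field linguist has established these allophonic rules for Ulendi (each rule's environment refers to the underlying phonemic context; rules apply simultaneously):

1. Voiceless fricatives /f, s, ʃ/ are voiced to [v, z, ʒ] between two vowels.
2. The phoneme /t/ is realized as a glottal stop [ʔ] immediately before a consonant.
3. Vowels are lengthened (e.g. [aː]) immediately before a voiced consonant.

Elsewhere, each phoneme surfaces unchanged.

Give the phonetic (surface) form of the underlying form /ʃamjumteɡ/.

[ʃaːmjuːmteːɡ]

/ʃ/ (word-initial) fails the environment for rule 1, so it stays [ʃ].
/a/ meets the environment for rule 3 (before a voiced consonant) → [aː].
/m/ (between /a/ and /j/): no rule targets it → [m].
/j/ (between /m/ and /u/): no rule targets it → [j].
/u/ (between /j/ and /m/) occurs before a voiced consonant → [uː] by rule 3.
/m/ — not in any rule's target class → [m].
/t/ (between /m/ and /e/) is in the target of rule 2 but the environment (immediately before a consonant) is not met → [t].
/e/ — between /t/ and /ɡ/, before a voiced consonant — surfaces as [eː] (rule 3).
/ɡ/ (word-final) is unaffected → [ɡ].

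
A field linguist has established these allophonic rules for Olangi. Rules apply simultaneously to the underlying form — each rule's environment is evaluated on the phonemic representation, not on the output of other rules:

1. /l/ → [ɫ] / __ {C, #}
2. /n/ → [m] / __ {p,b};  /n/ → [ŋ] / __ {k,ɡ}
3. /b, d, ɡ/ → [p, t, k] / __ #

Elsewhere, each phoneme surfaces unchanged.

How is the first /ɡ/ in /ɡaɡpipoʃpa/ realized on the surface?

[ɡ]

/ɡ/ — word-initial; rule 3 does not apply here → [ɡ].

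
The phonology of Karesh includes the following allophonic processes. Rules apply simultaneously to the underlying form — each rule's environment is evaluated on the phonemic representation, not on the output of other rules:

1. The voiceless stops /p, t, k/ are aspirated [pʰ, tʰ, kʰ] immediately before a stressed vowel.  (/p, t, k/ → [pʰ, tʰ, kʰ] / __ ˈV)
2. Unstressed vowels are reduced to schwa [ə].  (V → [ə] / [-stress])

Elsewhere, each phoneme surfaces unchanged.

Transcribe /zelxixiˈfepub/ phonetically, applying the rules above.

/z/ — not in any rule's target class → [z].
/e/ meets the environment for rule 2 (in an unstressed syllable) → [ə].
/l/ — not in any rule's target class → [l].
/x/ (between /l/ and /i/): no rule targets it → [x].
/i/ — between /x/ and /x/, in an unstressed syllable — surfaces as [ə] (rule 2).
/x/ (between /i/ and /i/): no rule targets it → [x].
/i/ (between /x/ and /f/) occurs in an unstressed syllable → [ə] by rule 2.
/f/ stays [f].
/e/ (between /f/ and /p/) fails the environment for rule 2, so it stays [e].
/p/ (between /e/ and /u/) is in the target of rule 1 but the environment (immediately before a stressed vowel) is not met → [p].
Rule 2 applies to /u/ (between /p/ and /b/: in an unstressed syllable) → [ə].
/b/ — not in any rule's target class → [b].

[zəlxəxəˈfepəb]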